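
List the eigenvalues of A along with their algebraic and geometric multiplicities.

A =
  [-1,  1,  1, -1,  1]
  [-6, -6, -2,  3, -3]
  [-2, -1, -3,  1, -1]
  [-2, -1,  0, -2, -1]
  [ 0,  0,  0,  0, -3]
λ = -3: alg = 5, geom = 3

Step 1 — factor the characteristic polynomial to read off the algebraic multiplicities:
  χ_A(x) = (x + 3)^5

Step 2 — compute geometric multiplicities via the rank-nullity identity g(λ) = n − rank(A − λI):
  rank(A − (-3)·I) = 2, so dim ker(A − (-3)·I) = n − 2 = 3

Summary:
  λ = -3: algebraic multiplicity = 5, geometric multiplicity = 3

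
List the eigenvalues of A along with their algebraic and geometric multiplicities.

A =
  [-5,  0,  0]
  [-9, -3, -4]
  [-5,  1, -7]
λ = -5: alg = 3, geom = 1

Step 1 — factor the characteristic polynomial to read off the algebraic multiplicities:
  χ_A(x) = (x + 5)^3

Step 2 — compute geometric multiplicities via the rank-nullity identity g(λ) = n − rank(A − λI):
  rank(A − (-5)·I) = 2, so dim ker(A − (-5)·I) = n − 2 = 1

Summary:
  λ = -5: algebraic multiplicity = 3, geometric multiplicity = 1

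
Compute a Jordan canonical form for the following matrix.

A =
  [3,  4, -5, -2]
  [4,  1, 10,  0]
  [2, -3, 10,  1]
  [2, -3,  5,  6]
J_3(5) ⊕ J_1(5)

The characteristic polynomial is
  det(x·I − A) = x^4 - 20*x^3 + 150*x^2 - 500*x + 625 = (x - 5)^4

Eigenvalues and multiplicities (the geometric multiplicity of λ is n − rank(A − λI), which equals the number of Jordan blocks for λ):
  λ = 5: algebraic multiplicity = 4, geometric multiplicity = 2

Determining the block sizes for each eigenvalue:
  λ = 5: with am = 4 and gm = 2, the partition is not yet determined (e.g. several partitions of 4 into 2 parts exist). Let N = A − (5)·I. Computing rank(N^1) = 2, rank(N^2) = 1, rank(N^3) = 0; the number of blocks of size ≥ j is rank(N^{j−1}) − rank(N^j), giving [2, 1, 1]. So we have 1 block(s) of size 3, 1 block(s) of size 1 → block sizes [3, 1]

Assembling the blocks gives a Jordan form
J =
  [5, 1, 0, 0]
  [0, 5, 1, 0]
  [0, 0, 5, 0]
  [0, 0, 0, 5]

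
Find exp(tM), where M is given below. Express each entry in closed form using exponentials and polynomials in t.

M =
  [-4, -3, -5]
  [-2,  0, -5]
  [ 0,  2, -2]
e^{tM} =
  [5*t^2*exp(-2*t) - 2*t*exp(-2*t) + exp(-2*t), -5*t^2*exp(-2*t) - 3*t*exp(-2*t), 25*t^2*exp(-2*t)/2 - 5*t*exp(-2*t)]
  [-2*t*exp(-2*t), 2*t*exp(-2*t) + exp(-2*t), -5*t*exp(-2*t)]
  [-2*t^2*exp(-2*t), 2*t^2*exp(-2*t) + 2*t*exp(-2*t), -5*t^2*exp(-2*t) + exp(-2*t)]

Strategy: write M = P · J · P⁻¹ where J is a Jordan canonical form, so e^{tM} = P · e^{tJ} · P⁻¹, and e^{tJ} can be computed block-by-block.

M has Jordan form
J =
  [-2,  1,  0]
  [ 0, -2,  1]
  [ 0,  0, -2]
(up to reordering of blocks).

Per-block formulas:
  For a 3×3 Jordan block J_3(-2): exp(t · J_3(-2)) = e^(-2t)·(I + t·N + (t^2/2)·N^2), where N is the 3×3 nilpotent shift.

After assembling e^{tJ} and conjugating by P, we get:

e^{tM} =
  [5*t^2*exp(-2*t) - 2*t*exp(-2*t) + exp(-2*t), -5*t^2*exp(-2*t) - 3*t*exp(-2*t), 25*t^2*exp(-2*t)/2 - 5*t*exp(-2*t)]
  [-2*t*exp(-2*t), 2*t*exp(-2*t) + exp(-2*t), -5*t*exp(-2*t)]
  [-2*t^2*exp(-2*t), 2*t^2*exp(-2*t) + 2*t*exp(-2*t), -5*t^2*exp(-2*t) + exp(-2*t)]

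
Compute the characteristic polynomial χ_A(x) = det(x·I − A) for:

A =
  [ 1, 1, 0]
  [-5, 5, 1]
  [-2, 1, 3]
x^3 - 9*x^2 + 27*x - 27

Expanding det(x·I − A) (e.g. by cofactor expansion or by noting that A is similar to its Jordan form J, which has the same characteristic polynomial as A) gives
  χ_A(x) = x^3 - 9*x^2 + 27*x - 27
which factors as (x - 3)^3. The eigenvalues (with algebraic multiplicities) are λ = 3 with multiplicity 3.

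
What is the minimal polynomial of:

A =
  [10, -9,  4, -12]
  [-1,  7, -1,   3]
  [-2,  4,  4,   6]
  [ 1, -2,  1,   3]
x^3 - 18*x^2 + 108*x - 216

The characteristic polynomial is χ_A(x) = (x - 6)^4, so the eigenvalues are known. The minimal polynomial is
  m_A(x) = Π_λ (x − λ)^{k_λ}
where k_λ is the size of the *largest* Jordan block for λ (equivalently, the smallest k with (A − λI)^k v = 0 for every generalised eigenvector v of λ).

  λ = 6: largest Jordan block has size 3, contributing (x − 6)^3

So m_A(x) = (x - 6)^3 = x^3 - 18*x^2 + 108*x - 216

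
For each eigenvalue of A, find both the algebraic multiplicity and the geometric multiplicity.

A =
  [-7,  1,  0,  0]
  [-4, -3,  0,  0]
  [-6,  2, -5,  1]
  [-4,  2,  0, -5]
λ = -5: alg = 4, geom = 2

Step 1 — factor the characteristic polynomial to read off the algebraic multiplicities:
  χ_A(x) = (x + 5)^4

Step 2 — compute geometric multiplicities via the rank-nullity identity g(λ) = n − rank(A − λI):
  rank(A − (-5)·I) = 2, so dim ker(A − (-5)·I) = n − 2 = 2

Summary:
  λ = -5: algebraic multiplicity = 4, geometric multiplicity = 2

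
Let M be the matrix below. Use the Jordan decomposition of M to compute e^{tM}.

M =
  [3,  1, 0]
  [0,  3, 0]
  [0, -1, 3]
e^{tM} =
  [exp(3*t), t*exp(3*t), 0]
  [0, exp(3*t), 0]
  [0, -t*exp(3*t), exp(3*t)]

Strategy: write M = P · J · P⁻¹ where J is a Jordan canonical form, so e^{tM} = P · e^{tJ} · P⁻¹, and e^{tJ} can be computed block-by-block.

M has Jordan form
J =
  [3, 1, 0]
  [0, 3, 0]
  [0, 0, 3]
(up to reordering of blocks).

Per-block formulas:
  For a 2×2 Jordan block J_2(3): exp(t · J_2(3)) = e^(3t)·(I + t·N), where N is the 2×2 nilpotent shift.
  For a 1×1 block at λ = 3: exp(t · [3]) = [e^(3t)].

After assembling e^{tJ} and conjugating by P, we get:

e^{tM} =
  [exp(3*t), t*exp(3*t), 0]
  [0, exp(3*t), 0]
  [0, -t*exp(3*t), exp(3*t)]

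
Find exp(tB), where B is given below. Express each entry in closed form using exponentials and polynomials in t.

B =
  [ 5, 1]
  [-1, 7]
e^{tB} =
  [-t*exp(6*t) + exp(6*t), t*exp(6*t)]
  [-t*exp(6*t), t*exp(6*t) + exp(6*t)]

Strategy: write B = P · J · P⁻¹ where J is a Jordan canonical form, so e^{tB} = P · e^{tJ} · P⁻¹, and e^{tJ} can be computed block-by-block.

B has Jordan form
J =
  [6, 1]
  [0, 6]
(up to reordering of blocks).

Per-block formulas:
  For a 2×2 Jordan block J_2(6): exp(t · J_2(6)) = e^(6t)·(I + t·N), where N is the 2×2 nilpotent shift.

After assembling e^{tJ} and conjugating by P, we get:

e^{tB} =
  [-t*exp(6*t) + exp(6*t), t*exp(6*t)]
  [-t*exp(6*t), t*exp(6*t) + exp(6*t)]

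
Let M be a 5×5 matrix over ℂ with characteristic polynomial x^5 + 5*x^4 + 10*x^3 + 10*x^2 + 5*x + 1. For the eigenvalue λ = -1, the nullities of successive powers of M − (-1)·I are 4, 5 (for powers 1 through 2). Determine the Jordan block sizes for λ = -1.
Block sizes for λ = -1: [2, 1, 1, 1]

From the dimensions of kernels of powers, the number of Jordan blocks of size at least j is d_j − d_{j−1} where d_j = dim ker(N^j) (with d_0 = 0). Computing the differences gives [4, 1].
The number of blocks of size exactly k is (#blocks of size ≥ k) − (#blocks of size ≥ k + 1), so the partition is: 3 block(s) of size 1, 1 block(s) of size 2.
In nonincreasing order the block sizes are [2, 1, 1, 1].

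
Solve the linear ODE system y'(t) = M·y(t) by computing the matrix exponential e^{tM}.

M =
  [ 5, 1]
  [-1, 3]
e^{tM} =
  [t*exp(4*t) + exp(4*t), t*exp(4*t)]
  [-t*exp(4*t), -t*exp(4*t) + exp(4*t)]

Strategy: write M = P · J · P⁻¹ where J is a Jordan canonical form, so e^{tM} = P · e^{tJ} · P⁻¹, and e^{tJ} can be computed block-by-block.

M has Jordan form
J =
  [4, 1]
  [0, 4]
(up to reordering of blocks).

Per-block formulas:
  For a 2×2 Jordan block J_2(4): exp(t · J_2(4)) = e^(4t)·(I + t·N), where N is the 2×2 nilpotent shift.

After assembling e^{tJ} and conjugating by P, we get:

e^{tM} =
  [t*exp(4*t) + exp(4*t), t*exp(4*t)]
  [-t*exp(4*t), -t*exp(4*t) + exp(4*t)]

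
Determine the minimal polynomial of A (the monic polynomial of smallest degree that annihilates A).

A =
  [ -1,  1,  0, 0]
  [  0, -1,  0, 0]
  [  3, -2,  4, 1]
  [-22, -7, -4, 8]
x^4 - 10*x^3 + 13*x^2 + 60*x + 36

The characteristic polynomial is χ_A(x) = (x - 6)^2*(x + 1)^2, so the eigenvalues are known. The minimal polynomial is
  m_A(x) = Π_λ (x − λ)^{k_λ}
where k_λ is the size of the *largest* Jordan block for λ (equivalently, the smallest k with (A − λI)^k v = 0 for every generalised eigenvector v of λ).

  λ = -1: largest Jordan block has size 2, contributing (x + 1)^2
  λ = 6: largest Jordan block has size 2, contributing (x − 6)^2

So m_A(x) = (x - 6)^2*(x + 1)^2 = x^4 - 10*x^3 + 13*x^2 + 60*x + 36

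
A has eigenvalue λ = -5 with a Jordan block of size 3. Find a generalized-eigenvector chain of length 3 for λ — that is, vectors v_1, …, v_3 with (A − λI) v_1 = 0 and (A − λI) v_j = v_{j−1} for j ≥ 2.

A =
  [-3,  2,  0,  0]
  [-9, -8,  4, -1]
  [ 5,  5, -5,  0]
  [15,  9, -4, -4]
A Jordan chain for λ = -5 of length 3:
v_1 = (-14, 14, -35, -56)ᵀ
v_2 = (2, -9, 5, 15)ᵀ
v_3 = (1, 0, 0, 0)ᵀ

Let N = A − (-5)·I. We want v_3 with N^3 v_3 = 0 but N^2 v_3 ≠ 0; then v_{j-1} := N · v_j for j = 3, …, 2.

Pick v_3 = (1, 0, 0, 0)ᵀ.
Then v_2 = N · v_3 = (2, -9, 5, 15)ᵀ.
Then v_1 = N · v_2 = (-14, 14, -35, -56)ᵀ.

Sanity check: (A − (-5)·I) v_1 = (0, 0, 0, 0)ᵀ = 0. ✓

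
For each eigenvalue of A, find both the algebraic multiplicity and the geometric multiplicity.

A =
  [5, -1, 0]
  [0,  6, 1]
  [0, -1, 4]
λ = 5: alg = 3, geom = 1

Step 1 — factor the characteristic polynomial to read off the algebraic multiplicities:
  χ_A(x) = (x - 5)^3

Step 2 — compute geometric multiplicities via the rank-nullity identity g(λ) = n − rank(A − λI):
  rank(A − (5)·I) = 2, so dim ker(A − (5)·I) = n − 2 = 1

Summary:
  λ = 5: algebraic multiplicity = 3, geometric multiplicity = 1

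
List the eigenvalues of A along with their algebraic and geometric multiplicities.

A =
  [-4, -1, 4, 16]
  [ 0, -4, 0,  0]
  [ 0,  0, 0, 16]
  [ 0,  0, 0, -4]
λ = -4: alg = 3, geom = 2; λ = 0: alg = 1, geom = 1

Step 1 — factor the characteristic polynomial to read off the algebraic multiplicities:
  χ_A(x) = x*(x + 4)^3

Step 2 — compute geometric multiplicities via the rank-nullity identity g(λ) = n − rank(A − λI):
  rank(A − (-4)·I) = 2, so dim ker(A − (-4)·I) = n − 2 = 2
  rank(A − (0)·I) = 3, so dim ker(A − (0)·I) = n − 3 = 1

Summary:
  λ = -4: algebraic multiplicity = 3, geometric multiplicity = 2
  λ = 0: algebraic multiplicity = 1, geometric multiplicity = 1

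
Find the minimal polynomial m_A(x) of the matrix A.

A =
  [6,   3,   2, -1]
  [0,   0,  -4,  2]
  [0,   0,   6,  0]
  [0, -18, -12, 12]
x^2 - 12*x + 36

The characteristic polynomial is χ_A(x) = (x - 6)^4, so the eigenvalues are known. The minimal polynomial is
  m_A(x) = Π_λ (x − λ)^{k_λ}
where k_λ is the size of the *largest* Jordan block for λ (equivalently, the smallest k with (A − λI)^k v = 0 for every generalised eigenvector v of λ).

  λ = 6: largest Jordan block has size 2, contributing (x − 6)^2

So m_A(x) = (x - 6)^2 = x^2 - 12*x + 36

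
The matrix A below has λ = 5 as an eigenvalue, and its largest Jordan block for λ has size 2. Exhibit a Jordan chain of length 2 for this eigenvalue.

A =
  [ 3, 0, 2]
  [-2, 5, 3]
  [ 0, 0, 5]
A Jordan chain for λ = 5 of length 2:
v_1 = (0, 1, 0)ᵀ
v_2 = (1, 0, 1)ᵀ

Let N = A − (5)·I. We want v_2 with N^2 v_2 = 0 but N^1 v_2 ≠ 0; then v_{j-1} := N · v_j for j = 2, …, 2.

Pick v_2 = (1, 0, 1)ᵀ.
Then v_1 = N · v_2 = (0, 1, 0)ᵀ.

Sanity check: (A − (5)·I) v_1 = (0, 0, 0)ᵀ = 0. ✓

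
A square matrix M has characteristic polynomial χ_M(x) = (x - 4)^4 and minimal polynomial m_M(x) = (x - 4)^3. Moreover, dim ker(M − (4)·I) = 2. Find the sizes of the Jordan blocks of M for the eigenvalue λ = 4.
Block sizes for λ = 4: [3, 1]

Step 1 — from the characteristic polynomial, algebraic multiplicity of λ = 4 is 4. From dim ker(M − (4)·I) = 2, there are exactly 2 Jordan blocks for λ = 4.
Step 2 — from the minimal polynomial, the factor (x − 4)^3 tells us the largest block for λ = 4 has size 3.
Step 3 — with total size 4, 2 blocks, and largest block 3, the block sizes (in nonincreasing order) are [3, 1].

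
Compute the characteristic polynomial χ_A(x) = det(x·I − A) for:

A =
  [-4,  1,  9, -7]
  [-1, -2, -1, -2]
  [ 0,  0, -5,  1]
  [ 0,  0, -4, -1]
x^4 + 12*x^3 + 54*x^2 + 108*x + 81

Expanding det(x·I − A) (e.g. by cofactor expansion or by noting that A is similar to its Jordan form J, which has the same characteristic polynomial as A) gives
  χ_A(x) = x^4 + 12*x^3 + 54*x^2 + 108*x + 81
which factors as (x + 3)^4. The eigenvalues (with algebraic multiplicities) are λ = -3 with multiplicity 4.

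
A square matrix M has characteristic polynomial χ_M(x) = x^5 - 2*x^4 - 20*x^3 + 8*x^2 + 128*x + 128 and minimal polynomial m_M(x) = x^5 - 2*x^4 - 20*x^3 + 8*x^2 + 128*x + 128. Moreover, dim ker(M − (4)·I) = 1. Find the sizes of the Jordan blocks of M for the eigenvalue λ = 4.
Block sizes for λ = 4: [2]

Step 1 — from the characteristic polynomial, algebraic multiplicity of λ = 4 is 2. From dim ker(M − (4)·I) = 1, there are exactly 1 Jordan blocks for λ = 4.
Step 2 — from the minimal polynomial, the factor (x − 4)^2 tells us the largest block for λ = 4 has size 2.
Step 3 — with total size 2, 1 blocks, and largest block 2, the block sizes (in nonincreasing order) are [2].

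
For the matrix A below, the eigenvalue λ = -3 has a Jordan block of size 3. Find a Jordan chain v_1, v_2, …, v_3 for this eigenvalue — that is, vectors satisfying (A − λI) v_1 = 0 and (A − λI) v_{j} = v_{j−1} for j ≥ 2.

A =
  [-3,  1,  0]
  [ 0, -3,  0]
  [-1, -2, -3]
A Jordan chain for λ = -3 of length 3:
v_1 = (0, 0, -1)ᵀ
v_2 = (1, 0, -2)ᵀ
v_3 = (0, 1, 0)ᵀ

Let N = A − (-3)·I. We want v_3 with N^3 v_3 = 0 but N^2 v_3 ≠ 0; then v_{j-1} := N · v_j for j = 3, …, 2.

Pick v_3 = (0, 1, 0)ᵀ.
Then v_2 = N · v_3 = (1, 0, -2)ᵀ.
Then v_1 = N · v_2 = (0, 0, -1)ᵀ.

Sanity check: (A − (-3)·I) v_1 = (0, 0, 0)ᵀ = 0. ✓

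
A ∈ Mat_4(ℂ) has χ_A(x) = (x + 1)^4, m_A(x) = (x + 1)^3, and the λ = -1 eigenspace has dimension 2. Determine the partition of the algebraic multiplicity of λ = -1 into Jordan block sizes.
Block sizes for λ = -1: [3, 1]

Step 1 — from the characteristic polynomial, algebraic multiplicity of λ = -1 is 4. From dim ker(A − (-1)·I) = 2, there are exactly 2 Jordan blocks for λ = -1.
Step 2 — from the minimal polynomial, the factor (x + 1)^3 tells us the largest block for λ = -1 has size 3.
Step 3 — with total size 4, 2 blocks, and largest block 3, the block sizes (in nonincreasing order) are [3, 1].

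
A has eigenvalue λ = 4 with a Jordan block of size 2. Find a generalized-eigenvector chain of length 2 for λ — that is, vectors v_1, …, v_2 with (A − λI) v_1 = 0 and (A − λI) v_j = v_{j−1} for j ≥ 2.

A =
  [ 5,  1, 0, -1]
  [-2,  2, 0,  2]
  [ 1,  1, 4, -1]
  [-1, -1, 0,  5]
A Jordan chain for λ = 4 of length 2:
v_1 = (1, -2, 1, -1)ᵀ
v_2 = (1, 0, 0, 0)ᵀ

Let N = A − (4)·I. We want v_2 with N^2 v_2 = 0 but N^1 v_2 ≠ 0; then v_{j-1} := N · v_j for j = 2, …, 2.

Pick v_2 = (1, 0, 0, 0)ᵀ.
Then v_1 = N · v_2 = (1, -2, 1, -1)ᵀ.

Sanity check: (A − (4)·I) v_1 = (0, 0, 0, 0)ᵀ = 0. ✓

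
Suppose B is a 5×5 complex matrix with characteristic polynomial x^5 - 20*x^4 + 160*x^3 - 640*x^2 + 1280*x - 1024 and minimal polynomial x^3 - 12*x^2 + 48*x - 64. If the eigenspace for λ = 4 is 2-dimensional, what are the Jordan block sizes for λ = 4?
Block sizes for λ = 4: [3, 2]

Step 1 — from the characteristic polynomial, algebraic multiplicity of λ = 4 is 5. From dim ker(B − (4)·I) = 2, there are exactly 2 Jordan blocks for λ = 4.
Step 2 — from the minimal polynomial, the factor (x − 4)^3 tells us the largest block for λ = 4 has size 3.
Step 3 — with total size 5, 2 blocks, and largest block 3, the block sizes (in nonincreasing order) are [3, 2].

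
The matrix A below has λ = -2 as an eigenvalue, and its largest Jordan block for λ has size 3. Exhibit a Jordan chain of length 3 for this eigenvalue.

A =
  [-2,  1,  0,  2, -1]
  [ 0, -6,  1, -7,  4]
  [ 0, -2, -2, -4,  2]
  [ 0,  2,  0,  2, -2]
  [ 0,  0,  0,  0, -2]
A Jordan chain for λ = -2 of length 3:
v_1 = (1, -4, -2, 2, 0)ᵀ
v_2 = (0, 1, 0, 0, 0)ᵀ
v_3 = (0, 0, 1, 0, 0)ᵀ

Let N = A − (-2)·I. We want v_3 with N^3 v_3 = 0 but N^2 v_3 ≠ 0; then v_{j-1} := N · v_j for j = 3, …, 2.

Pick v_3 = (0, 0, 1, 0, 0)ᵀ.
Then v_2 = N · v_3 = (0, 1, 0, 0, 0)ᵀ.
Then v_1 = N · v_2 = (1, -4, -2, 2, 0)ᵀ.

Sanity check: (A − (-2)·I) v_1 = (0, 0, 0, 0, 0)ᵀ = 0. ✓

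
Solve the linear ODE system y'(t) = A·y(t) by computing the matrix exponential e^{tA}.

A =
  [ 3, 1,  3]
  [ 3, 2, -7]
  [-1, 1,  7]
e^{tA} =
  [t^2*exp(4*t)/2 - t*exp(4*t) + exp(4*t), t*exp(4*t), -t^2*exp(4*t)/2 + 3*t*exp(4*t)]
  [-t^2*exp(4*t) + 3*t*exp(4*t), -2*t*exp(4*t) + exp(4*t), t^2*exp(4*t) - 7*t*exp(4*t)]
  [t^2*exp(4*t)/2 - t*exp(4*t), t*exp(4*t), -t^2*exp(4*t)/2 + 3*t*exp(4*t) + exp(4*t)]

Strategy: write A = P · J · P⁻¹ where J is a Jordan canonical form, so e^{tA} = P · e^{tJ} · P⁻¹, and e^{tJ} can be computed block-by-block.

A has Jordan form
J =
  [4, 1, 0]
  [0, 4, 1]
  [0, 0, 4]
(up to reordering of blocks).

Per-block formulas:
  For a 3×3 Jordan block J_3(4): exp(t · J_3(4)) = e^(4t)·(I + t·N + (t^2/2)·N^2), where N is the 3×3 nilpotent shift.

After assembling e^{tJ} and conjugating by P, we get:

e^{tA} =
  [t^2*exp(4*t)/2 - t*exp(4*t) + exp(4*t), t*exp(4*t), -t^2*exp(4*t)/2 + 3*t*exp(4*t)]
  [-t^2*exp(4*t) + 3*t*exp(4*t), -2*t*exp(4*t) + exp(4*t), t^2*exp(4*t) - 7*t*exp(4*t)]
  [t^2*exp(4*t)/2 - t*exp(4*t), t*exp(4*t), -t^2*exp(4*t)/2 + 3*t*exp(4*t) + exp(4*t)]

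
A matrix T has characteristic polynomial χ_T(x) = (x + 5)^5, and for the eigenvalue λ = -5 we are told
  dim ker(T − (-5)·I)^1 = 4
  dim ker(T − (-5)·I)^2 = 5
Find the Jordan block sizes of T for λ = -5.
Block sizes for λ = -5: [2, 1, 1, 1]

From the dimensions of kernels of powers, the number of Jordan blocks of size at least j is d_j − d_{j−1} where d_j = dim ker(N^j) (with d_0 = 0). Computing the differences gives [4, 1].
The number of blocks of size exactly k is (#blocks of size ≥ k) − (#blocks of size ≥ k + 1), so the partition is: 3 block(s) of size 1, 1 block(s) of size 2.
In nonincreasing order the block sizes are [2, 1, 1, 1].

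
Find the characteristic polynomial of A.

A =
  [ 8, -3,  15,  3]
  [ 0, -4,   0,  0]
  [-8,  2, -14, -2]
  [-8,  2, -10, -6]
x^4 + 16*x^3 + 96*x^2 + 256*x + 256

Expanding det(x·I − A) (e.g. by cofactor expansion or by noting that A is similar to its Jordan form J, which has the same characteristic polynomial as A) gives
  χ_A(x) = x^4 + 16*x^3 + 96*x^2 + 256*x + 256
which factors as (x + 4)^4. The eigenvalues (with algebraic multiplicities) are λ = -4 with multiplicity 4.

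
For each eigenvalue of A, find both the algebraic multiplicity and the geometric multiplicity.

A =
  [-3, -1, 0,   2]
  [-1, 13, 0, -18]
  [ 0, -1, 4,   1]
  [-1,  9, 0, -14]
λ = -4: alg = 2, geom = 1; λ = 4: alg = 2, geom = 1

Step 1 — factor the characteristic polynomial to read off the algebraic multiplicities:
  χ_A(x) = (x - 4)^2*(x + 4)^2

Step 2 — compute geometric multiplicities via the rank-nullity identity g(λ) = n − rank(A − λI):
  rank(A − (-4)·I) = 3, so dim ker(A − (-4)·I) = n − 3 = 1
  rank(A − (4)·I) = 3, so dim ker(A − (4)·I) = n − 3 = 1

Summary:
  λ = -4: algebraic multiplicity = 2, geometric multiplicity = 1
  λ = 4: algebraic multiplicity = 2, geometric multiplicity = 1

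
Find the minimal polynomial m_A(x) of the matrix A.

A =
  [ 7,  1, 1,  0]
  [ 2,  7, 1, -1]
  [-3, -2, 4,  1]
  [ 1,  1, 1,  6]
x^2 - 12*x + 36

The characteristic polynomial is χ_A(x) = (x - 6)^4, so the eigenvalues are known. The minimal polynomial is
  m_A(x) = Π_λ (x − λ)^{k_λ}
where k_λ is the size of the *largest* Jordan block for λ (equivalently, the smallest k with (A − λI)^k v = 0 for every generalised eigenvector v of λ).

  λ = 6: largest Jordan block has size 2, contributing (x − 6)^2

So m_A(x) = (x - 6)^2 = x^2 - 12*x + 36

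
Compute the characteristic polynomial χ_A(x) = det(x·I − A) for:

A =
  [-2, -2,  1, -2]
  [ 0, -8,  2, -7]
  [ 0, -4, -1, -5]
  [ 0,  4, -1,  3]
x^4 + 8*x^3 + 24*x^2 + 32*x + 16

Expanding det(x·I − A) (e.g. by cofactor expansion or by noting that A is similar to its Jordan form J, which has the same characteristic polynomial as A) gives
  χ_A(x) = x^4 + 8*x^3 + 24*x^2 + 32*x + 16
which factors as (x + 2)^4. The eigenvalues (with algebraic multiplicities) are λ = -2 with multiplicity 4.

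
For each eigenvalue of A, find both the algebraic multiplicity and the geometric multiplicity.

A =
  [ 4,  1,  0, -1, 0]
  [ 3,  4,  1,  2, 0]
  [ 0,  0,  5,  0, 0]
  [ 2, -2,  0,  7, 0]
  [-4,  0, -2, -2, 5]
λ = 5: alg = 5, geom = 3

Step 1 — factor the characteristic polynomial to read off the algebraic multiplicities:
  χ_A(x) = (x - 5)^5

Step 2 — compute geometric multiplicities via the rank-nullity identity g(λ) = n − rank(A − λI):
  rank(A − (5)·I) = 2, so dim ker(A − (5)·I) = n − 2 = 3

Summary:
  λ = 5: algebraic multiplicity = 5, geometric multiplicity = 3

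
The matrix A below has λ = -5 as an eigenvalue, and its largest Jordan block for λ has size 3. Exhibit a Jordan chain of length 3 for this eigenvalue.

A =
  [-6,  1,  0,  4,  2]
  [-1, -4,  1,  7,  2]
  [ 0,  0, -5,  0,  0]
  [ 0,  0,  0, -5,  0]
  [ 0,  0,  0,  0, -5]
A Jordan chain for λ = -5 of length 3:
v_1 = (1, 1, 0, 0, 0)ᵀ
v_2 = (0, 1, 0, 0, 0)ᵀ
v_3 = (0, 0, 1, 0, 0)ᵀ

Let N = A − (-5)·I. We want v_3 with N^3 v_3 = 0 but N^2 v_3 ≠ 0; then v_{j-1} := N · v_j for j = 3, …, 2.

Pick v_3 = (0, 0, 1, 0, 0)ᵀ.
Then v_2 = N · v_3 = (0, 1, 0, 0, 0)ᵀ.
Then v_1 = N · v_2 = (1, 1, 0, 0, 0)ᵀ.

Sanity check: (A − (-5)·I) v_1 = (0, 0, 0, 0, 0)ᵀ = 0. ✓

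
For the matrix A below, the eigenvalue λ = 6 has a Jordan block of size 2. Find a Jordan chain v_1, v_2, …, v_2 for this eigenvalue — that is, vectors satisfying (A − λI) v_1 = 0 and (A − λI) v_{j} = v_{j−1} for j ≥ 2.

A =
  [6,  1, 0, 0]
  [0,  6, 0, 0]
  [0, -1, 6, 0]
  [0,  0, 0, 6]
A Jordan chain for λ = 6 of length 2:
v_1 = (1, 0, -1, 0)ᵀ
v_2 = (0, 1, 0, 0)ᵀ

Let N = A − (6)·I. We want v_2 with N^2 v_2 = 0 but N^1 v_2 ≠ 0; then v_{j-1} := N · v_j for j = 2, …, 2.

Pick v_2 = (0, 1, 0, 0)ᵀ.
Then v_1 = N · v_2 = (1, 0, -1, 0)ᵀ.

Sanity check: (A − (6)·I) v_1 = (0, 0, 0, 0)ᵀ = 0. ✓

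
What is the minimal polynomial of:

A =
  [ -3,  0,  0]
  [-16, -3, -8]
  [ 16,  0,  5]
x^2 - 2*x - 15

The characteristic polynomial is χ_A(x) = (x - 5)*(x + 3)^2, so the eigenvalues are known. The minimal polynomial is
  m_A(x) = Π_λ (x − λ)^{k_λ}
where k_λ is the size of the *largest* Jordan block for λ (equivalently, the smallest k with (A − λI)^k v = 0 for every generalised eigenvector v of λ).

  λ = -3: largest Jordan block has size 1, contributing (x + 3)
  λ = 5: largest Jordan block has size 1, contributing (x − 5)

So m_A(x) = (x - 5)*(x + 3) = x^2 - 2*x - 15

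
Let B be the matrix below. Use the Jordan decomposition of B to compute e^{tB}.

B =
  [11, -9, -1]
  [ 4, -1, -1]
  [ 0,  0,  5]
e^{tB} =
  [6*t*exp(5*t) + exp(5*t), -9*t*exp(5*t), 3*t^2*exp(5*t)/2 - t*exp(5*t)]
  [4*t*exp(5*t), -6*t*exp(5*t) + exp(5*t), t^2*exp(5*t) - t*exp(5*t)]
  [0, 0, exp(5*t)]

Strategy: write B = P · J · P⁻¹ where J is a Jordan canonical form, so e^{tB} = P · e^{tJ} · P⁻¹, and e^{tJ} can be computed block-by-block.

B has Jordan form
J =
  [5, 1, 0]
  [0, 5, 1]
  [0, 0, 5]
(up to reordering of blocks).

Per-block formulas:
  For a 3×3 Jordan block J_3(5): exp(t · J_3(5)) = e^(5t)·(I + t·N + (t^2/2)·N^2), where N is the 3×3 nilpotent shift.

After assembling e^{tJ} and conjugating by P, we get:

e^{tB} =
  [6*t*exp(5*t) + exp(5*t), -9*t*exp(5*t), 3*t^2*exp(5*t)/2 - t*exp(5*t)]
  [4*t*exp(5*t), -6*t*exp(5*t) + exp(5*t), t^2*exp(5*t) - t*exp(5*t)]
  [0, 0, exp(5*t)]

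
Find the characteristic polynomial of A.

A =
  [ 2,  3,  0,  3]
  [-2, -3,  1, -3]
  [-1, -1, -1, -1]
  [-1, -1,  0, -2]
x^4 + 4*x^3 + 6*x^2 + 4*x + 1

Expanding det(x·I − A) (e.g. by cofactor expansion or by noting that A is similar to its Jordan form J, which has the same characteristic polynomial as A) gives
  χ_A(x) = x^4 + 4*x^3 + 6*x^2 + 4*x + 1
which factors as (x + 1)^4. The eigenvalues (with algebraic multiplicities) are λ = -1 with multiplicity 4.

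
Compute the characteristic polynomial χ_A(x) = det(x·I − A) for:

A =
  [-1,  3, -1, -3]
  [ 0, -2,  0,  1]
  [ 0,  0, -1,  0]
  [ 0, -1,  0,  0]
x^4 + 4*x^3 + 6*x^2 + 4*x + 1

Expanding det(x·I − A) (e.g. by cofactor expansion or by noting that A is similar to its Jordan form J, which has the same characteristic polynomial as A) gives
  χ_A(x) = x^4 + 4*x^3 + 6*x^2 + 4*x + 1
which factors as (x + 1)^4. The eigenvalues (with algebraic multiplicities) are λ = -1 with multiplicity 4.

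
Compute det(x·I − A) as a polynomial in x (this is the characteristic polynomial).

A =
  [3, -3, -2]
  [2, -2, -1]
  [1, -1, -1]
x^3

Expanding det(x·I − A) (e.g. by cofactor expansion or by noting that A is similar to its Jordan form J, which has the same characteristic polynomial as A) gives
  χ_A(x) = x^3
which factors as x^3. The eigenvalues (with algebraic multiplicities) are λ = 0 with multiplicity 3.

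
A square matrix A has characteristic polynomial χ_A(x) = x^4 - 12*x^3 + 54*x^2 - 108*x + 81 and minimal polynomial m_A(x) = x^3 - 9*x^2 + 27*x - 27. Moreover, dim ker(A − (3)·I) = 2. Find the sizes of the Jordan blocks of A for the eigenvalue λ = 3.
Block sizes for λ = 3: [3, 1]

Step 1 — from the characteristic polynomial, algebraic multiplicity of λ = 3 is 4. From dim ker(A − (3)·I) = 2, there are exactly 2 Jordan blocks for λ = 3.
Step 2 — from the minimal polynomial, the factor (x − 3)^3 tells us the largest block for λ = 3 has size 3.
Step 3 — with total size 4, 2 blocks, and largest block 3, the block sizes (in nonincreasing order) are [3, 1].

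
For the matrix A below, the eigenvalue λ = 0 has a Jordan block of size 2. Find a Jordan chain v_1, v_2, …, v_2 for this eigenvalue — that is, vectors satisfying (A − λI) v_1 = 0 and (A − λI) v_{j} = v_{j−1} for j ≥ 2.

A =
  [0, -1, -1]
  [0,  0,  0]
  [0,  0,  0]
A Jordan chain for λ = 0 of length 2:
v_1 = (-1, 0, 0)ᵀ
v_2 = (0, 1, 0)ᵀ

Let N = A − (0)·I. We want v_2 with N^2 v_2 = 0 but N^1 v_2 ≠ 0; then v_{j-1} := N · v_j for j = 2, …, 2.

Pick v_2 = (0, 1, 0)ᵀ.
Then v_1 = N · v_2 = (-1, 0, 0)ᵀ.

Sanity check: (A − (0)·I) v_1 = (0, 0, 0)ᵀ = 0. ✓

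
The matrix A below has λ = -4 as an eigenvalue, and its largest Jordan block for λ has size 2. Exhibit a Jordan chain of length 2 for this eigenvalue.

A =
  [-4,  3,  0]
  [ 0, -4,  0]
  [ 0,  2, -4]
A Jordan chain for λ = -4 of length 2:
v_1 = (3, 0, 2)ᵀ
v_2 = (0, 1, 0)ᵀ

Let N = A − (-4)·I. We want v_2 with N^2 v_2 = 0 but N^1 v_2 ≠ 0; then v_{j-1} := N · v_j for j = 2, …, 2.

Pick v_2 = (0, 1, 0)ᵀ.
Then v_1 = N · v_2 = (3, 0, 2)ᵀ.

Sanity check: (A − (-4)·I) v_1 = (0, 0, 0)ᵀ = 0. ✓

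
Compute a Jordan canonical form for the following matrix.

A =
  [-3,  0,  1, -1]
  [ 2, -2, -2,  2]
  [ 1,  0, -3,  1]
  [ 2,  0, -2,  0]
J_2(-2) ⊕ J_1(-2) ⊕ J_1(-2)

The characteristic polynomial is
  det(x·I − A) = x^4 + 8*x^3 + 24*x^2 + 32*x + 16 = (x + 2)^4

Eigenvalues and multiplicities (the geometric multiplicity of λ is n − rank(A − λI), which equals the number of Jordan blocks for λ):
  λ = -2: algebraic multiplicity = 4, geometric multiplicity = 3

Determining the block sizes for each eigenvalue:
  λ = -2: 3 blocks summing to 4 forces exactly one block of size 2 and the rest size 1 → block sizes [2, 1, 1]

Assembling the blocks gives a Jordan form
J =
  [-2,  1,  0,  0]
  [ 0, -2,  0,  0]
  [ 0,  0, -2,  0]
  [ 0,  0,  0, -2]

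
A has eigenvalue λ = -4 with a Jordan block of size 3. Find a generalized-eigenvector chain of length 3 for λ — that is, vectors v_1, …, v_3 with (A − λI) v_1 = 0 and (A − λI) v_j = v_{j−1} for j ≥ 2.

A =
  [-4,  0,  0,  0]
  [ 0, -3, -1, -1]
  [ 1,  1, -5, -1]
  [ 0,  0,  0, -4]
A Jordan chain for λ = -4 of length 3:
v_1 = (0, -1, -1, 0)ᵀ
v_2 = (0, 0, 1, 0)ᵀ
v_3 = (1, 0, 0, 0)ᵀ

Let N = A − (-4)·I. We want v_3 with N^3 v_3 = 0 but N^2 v_3 ≠ 0; then v_{j-1} := N · v_j for j = 3, …, 2.

Pick v_3 = (1, 0, 0, 0)ᵀ.
Then v_2 = N · v_3 = (0, 0, 1, 0)ᵀ.
Then v_1 = N · v_2 = (0, -1, -1, 0)ᵀ.

Sanity check: (A − (-4)·I) v_1 = (0, 0, 0, 0)ᵀ = 0. ✓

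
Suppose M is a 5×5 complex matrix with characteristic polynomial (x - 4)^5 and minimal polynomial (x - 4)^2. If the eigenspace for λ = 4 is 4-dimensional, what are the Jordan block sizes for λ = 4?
Block sizes for λ = 4: [2, 1, 1, 1]

Step 1 — from the characteristic polynomial, algebraic multiplicity of λ = 4 is 5. From dim ker(M − (4)·I) = 4, there are exactly 4 Jordan blocks for λ = 4.
Step 2 — from the minimal polynomial, the factor (x − 4)^2 tells us the largest block for λ = 4 has size 2.
Step 3 — with total size 5, 4 blocks, and largest block 2, the block sizes (in nonincreasing order) are [2, 1, 1, 1].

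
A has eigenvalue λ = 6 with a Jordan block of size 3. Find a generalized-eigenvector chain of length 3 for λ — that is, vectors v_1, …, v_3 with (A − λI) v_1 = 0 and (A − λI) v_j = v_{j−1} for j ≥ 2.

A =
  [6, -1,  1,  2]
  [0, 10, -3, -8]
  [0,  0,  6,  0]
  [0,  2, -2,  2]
A Jordan chain for λ = 6 of length 3:
v_1 = (-1, 4, 0, 2)ᵀ
v_2 = (1, -3, 0, -2)ᵀ
v_3 = (0, 0, 1, 0)ᵀ

Let N = A − (6)·I. We want v_3 with N^3 v_3 = 0 but N^2 v_3 ≠ 0; then v_{j-1} := N · v_j for j = 3, …, 2.

Pick v_3 = (0, 0, 1, 0)ᵀ.
Then v_2 = N · v_3 = (1, -3, 0, -2)ᵀ.
Then v_1 = N · v_2 = (-1, 4, 0, 2)ᵀ.

Sanity check: (A − (6)·I) v_1 = (0, 0, 0, 0)ᵀ = 0. ✓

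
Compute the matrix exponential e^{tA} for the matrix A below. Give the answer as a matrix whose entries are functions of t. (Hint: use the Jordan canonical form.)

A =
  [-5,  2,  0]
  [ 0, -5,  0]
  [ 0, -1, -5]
e^{tA} =
  [exp(-5*t), 2*t*exp(-5*t), 0]
  [0, exp(-5*t), 0]
  [0, -t*exp(-5*t), exp(-5*t)]

Strategy: write A = P · J · P⁻¹ where J is a Jordan canonical form, so e^{tA} = P · e^{tJ} · P⁻¹, and e^{tJ} can be computed block-by-block.

A has Jordan form
J =
  [-5,  1,  0]
  [ 0, -5,  0]
  [ 0,  0, -5]
(up to reordering of blocks).

Per-block formulas:
  For a 2×2 Jordan block J_2(-5): exp(t · J_2(-5)) = e^(-5t)·(I + t·N), where N is the 2×2 nilpotent shift.
  For a 1×1 block at λ = -5: exp(t · [-5]) = [e^(-5t)].

After assembling e^{tJ} and conjugating by P, we get:

e^{tA} =
  [exp(-5*t), 2*t*exp(-5*t), 0]
  [0, exp(-5*t), 0]
  [0, -t*exp(-5*t), exp(-5*t)]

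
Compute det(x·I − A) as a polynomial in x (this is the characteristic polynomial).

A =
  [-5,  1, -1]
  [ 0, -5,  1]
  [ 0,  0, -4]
x^3 + 14*x^2 + 65*x + 100

Expanding det(x·I − A) (e.g. by cofactor expansion or by noting that A is similar to its Jordan form J, which has the same characteristic polynomial as A) gives
  χ_A(x) = x^3 + 14*x^2 + 65*x + 100
which factors as (x + 4)*(x + 5)^2. The eigenvalues (with algebraic multiplicities) are λ = -5 with multiplicity 2, λ = -4 with multiplicity 1.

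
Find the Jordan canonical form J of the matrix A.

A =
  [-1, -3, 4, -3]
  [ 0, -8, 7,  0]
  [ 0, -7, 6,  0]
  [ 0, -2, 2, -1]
J_3(-1) ⊕ J_1(-1)

The characteristic polynomial is
  det(x·I − A) = x^4 + 4*x^3 + 6*x^2 + 4*x + 1 = (x + 1)^4

Eigenvalues and multiplicities (the geometric multiplicity of λ is n − rank(A − λI), which equals the number of Jordan blocks for λ):
  λ = -1: algebraic multiplicity = 4, geometric multiplicity = 2

Determining the block sizes for each eigenvalue:
  λ = -1: with am = 4 and gm = 2, the partition is not yet determined (e.g. several partitions of 4 into 2 parts exist). Let N = A − (-1)·I. Computing rank(N^1) = 2, rank(N^2) = 1, rank(N^3) = 0; the number of blocks of size ≥ j is rank(N^{j−1}) − rank(N^j), giving [2, 1, 1]. So we have 1 block(s) of size 3, 1 block(s) of size 1 → block sizes [3, 1]

Assembling the blocks gives a Jordan form
J =
  [-1,  1,  0,  0]
  [ 0, -1,  1,  0]
  [ 0,  0, -1,  0]
  [ 0,  0,  0, -1]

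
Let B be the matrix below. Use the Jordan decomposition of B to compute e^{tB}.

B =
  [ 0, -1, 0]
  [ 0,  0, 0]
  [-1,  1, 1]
e^{tB} =
  [1, -t, 0]
  [0, 1, 0]
  [1 - exp(t), -t + 2*exp(t) - 2, exp(t)]

Strategy: write B = P · J · P⁻¹ where J is a Jordan canonical form, so e^{tB} = P · e^{tJ} · P⁻¹, and e^{tJ} can be computed block-by-block.

B has Jordan form
J =
  [0, 1, 0]
  [0, 0, 0]
  [0, 0, 1]
(up to reordering of blocks).

Per-block formulas:
  For a 1×1 block at λ = 1: exp(t · [1]) = [e^(1t)].
  For a 2×2 Jordan block J_2(0): exp(t · J_2(0)) = e^(0t)·(I + t·N), where N is the 2×2 nilpotent shift.

After assembling e^{tJ} and conjugating by P, we get:

e^{tB} =
  [1, -t, 0]
  [0, 1, 0]
  [1 - exp(t), -t + 2*exp(t) - 2, exp(t)]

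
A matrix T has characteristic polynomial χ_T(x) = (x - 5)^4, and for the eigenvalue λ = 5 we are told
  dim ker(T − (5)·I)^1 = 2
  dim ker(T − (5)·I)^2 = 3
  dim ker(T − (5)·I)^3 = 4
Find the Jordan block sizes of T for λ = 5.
Block sizes for λ = 5: [3, 1]

From the dimensions of kernels of powers, the number of Jordan blocks of size at least j is d_j − d_{j−1} where d_j = dim ker(N^j) (with d_0 = 0). Computing the differences gives [2, 1, 1].
The number of blocks of size exactly k is (#blocks of size ≥ k) − (#blocks of size ≥ k + 1), so the partition is: 1 block(s) of size 1, 1 block(s) of size 3.
In nonincreasing order the block sizes are [3, 1].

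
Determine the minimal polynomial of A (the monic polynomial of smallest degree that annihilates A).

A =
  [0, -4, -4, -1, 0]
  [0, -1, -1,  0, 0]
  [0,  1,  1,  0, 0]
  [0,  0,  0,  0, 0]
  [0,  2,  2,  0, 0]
x^2

The characteristic polynomial is χ_A(x) = x^5, so the eigenvalues are known. The minimal polynomial is
  m_A(x) = Π_λ (x − λ)^{k_λ}
where k_λ is the size of the *largest* Jordan block for λ (equivalently, the smallest k with (A − λI)^k v = 0 for every generalised eigenvector v of λ).

  λ = 0: largest Jordan block has size 2, contributing (x − 0)^2

So m_A(x) = x^2 = x^2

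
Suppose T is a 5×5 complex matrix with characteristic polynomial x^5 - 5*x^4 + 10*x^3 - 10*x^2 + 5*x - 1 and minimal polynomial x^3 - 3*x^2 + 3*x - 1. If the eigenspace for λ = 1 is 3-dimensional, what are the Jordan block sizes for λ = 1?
Block sizes for λ = 1: [3, 1, 1]

Step 1 — from the characteristic polynomial, algebraic multiplicity of λ = 1 is 5. From dim ker(T − (1)·I) = 3, there are exactly 3 Jordan blocks for λ = 1.
Step 2 — from the minimal polynomial, the factor (x − 1)^3 tells us the largest block for λ = 1 has size 3.
Step 3 — with total size 5, 3 blocks, and largest block 3, the block sizes (in nonincreasing order) are [3, 1, 1].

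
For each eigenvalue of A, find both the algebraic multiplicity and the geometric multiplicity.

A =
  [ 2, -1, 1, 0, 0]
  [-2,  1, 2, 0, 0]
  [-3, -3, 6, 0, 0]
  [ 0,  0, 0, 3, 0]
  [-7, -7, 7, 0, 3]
λ = 3: alg = 5, geom = 4

Step 1 — factor the characteristic polynomial to read off the algebraic multiplicities:
  χ_A(x) = (x - 3)^5

Step 2 — compute geometric multiplicities via the rank-nullity identity g(λ) = n − rank(A − λI):
  rank(A − (3)·I) = 1, so dim ker(A − (3)·I) = n − 1 = 4

Summary:
  λ = 3: algebraic multiplicity = 5, geometric multiplicity = 4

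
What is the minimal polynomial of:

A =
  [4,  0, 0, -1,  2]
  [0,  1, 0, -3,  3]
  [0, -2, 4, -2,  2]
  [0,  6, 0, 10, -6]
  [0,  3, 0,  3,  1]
x^2 - 8*x + 16

The characteristic polynomial is χ_A(x) = (x - 4)^5, so the eigenvalues are known. The minimal polynomial is
  m_A(x) = Π_λ (x − λ)^{k_λ}
where k_λ is the size of the *largest* Jordan block for λ (equivalently, the smallest k with (A − λI)^k v = 0 for every generalised eigenvector v of λ).

  λ = 4: largest Jordan block has size 2, contributing (x − 4)^2

So m_A(x) = (x - 4)^2 = x^2 - 8*x + 16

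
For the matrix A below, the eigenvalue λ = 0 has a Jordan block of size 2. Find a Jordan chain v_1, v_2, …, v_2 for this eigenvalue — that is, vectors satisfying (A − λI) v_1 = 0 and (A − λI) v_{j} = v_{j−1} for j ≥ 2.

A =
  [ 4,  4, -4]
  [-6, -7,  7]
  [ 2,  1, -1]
A Jordan chain for λ = 0 of length 2:
v_1 = (0, 1, 1)ᵀ
v_2 = (1, -1, 0)ᵀ

Let N = A − (0)·I. We want v_2 with N^2 v_2 = 0 but N^1 v_2 ≠ 0; then v_{j-1} := N · v_j for j = 2, …, 2.

Pick v_2 = (1, -1, 0)ᵀ.
Then v_1 = N · v_2 = (0, 1, 1)ᵀ.

Sanity check: (A − (0)·I) v_1 = (0, 0, 0)ᵀ = 0. ✓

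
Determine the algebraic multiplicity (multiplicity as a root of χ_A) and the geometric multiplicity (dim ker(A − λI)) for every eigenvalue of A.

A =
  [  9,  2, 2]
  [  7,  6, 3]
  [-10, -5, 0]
λ = 5: alg = 3, geom = 1

Step 1 — factor the characteristic polynomial to read off the algebraic multiplicities:
  χ_A(x) = (x - 5)^3

Step 2 — compute geometric multiplicities via the rank-nullity identity g(λ) = n − rank(A − λI):
  rank(A − (5)·I) = 2, so dim ker(A − (5)·I) = n − 2 = 1

Summary:
  λ = 5: algebraic multiplicity = 3, geometric multiplicity = 1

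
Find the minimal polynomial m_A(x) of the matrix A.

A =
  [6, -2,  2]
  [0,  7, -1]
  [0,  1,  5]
x^2 - 12*x + 36

The characteristic polynomial is χ_A(x) = (x - 6)^3, so the eigenvalues are known. The minimal polynomial is
  m_A(x) = Π_λ (x − λ)^{k_λ}
where k_λ is the size of the *largest* Jordan block for λ (equivalently, the smallest k with (A − λI)^k v = 0 for every generalised eigenvector v of λ).

  λ = 6: largest Jordan block has size 2, contributing (x − 6)^2

So m_A(x) = (x - 6)^2 = x^2 - 12*x + 36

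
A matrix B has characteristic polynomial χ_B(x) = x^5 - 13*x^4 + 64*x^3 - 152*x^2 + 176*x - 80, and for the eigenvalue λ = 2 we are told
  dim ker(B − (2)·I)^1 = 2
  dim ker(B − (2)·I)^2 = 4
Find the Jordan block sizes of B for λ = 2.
Block sizes for λ = 2: [2, 2]

From the dimensions of kernels of powers, the number of Jordan blocks of size at least j is d_j − d_{j−1} where d_j = dim ker(N^j) (with d_0 = 0). Computing the differences gives [2, 2].
The number of blocks of size exactly k is (#blocks of size ≥ k) − (#blocks of size ≥ k + 1), so the partition is: 2 block(s) of size 2.
In nonincreasing order the block sizes are [2, 2].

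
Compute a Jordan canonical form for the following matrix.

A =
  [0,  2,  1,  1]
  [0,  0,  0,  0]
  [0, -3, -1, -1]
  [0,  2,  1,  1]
J_3(0) ⊕ J_1(0)

The characteristic polynomial is
  det(x·I − A) = x^4

Eigenvalues and multiplicities (the geometric multiplicity of λ is n − rank(A − λI), which equals the number of Jordan blocks for λ):
  λ = 0: algebraic multiplicity = 4, geometric multiplicity = 2

Determining the block sizes for each eigenvalue:
  λ = 0: with am = 4 and gm = 2, the partition is not yet determined (e.g. several partitions of 4 into 2 parts exist). Let N = A − (0)·I. Computing rank(N^1) = 2, rank(N^2) = 1, rank(N^3) = 0; the number of blocks of size ≥ j is rank(N^{j−1}) − rank(N^j), giving [2, 1, 1]. So we have 1 block(s) of size 3, 1 block(s) of size 1 → block sizes [3, 1]

Assembling the blocks gives a Jordan form
J =
  [0, 1, 0, 0]
  [0, 0, 1, 0]
  [0, 0, 0, 0]
  [0, 0, 0, 0]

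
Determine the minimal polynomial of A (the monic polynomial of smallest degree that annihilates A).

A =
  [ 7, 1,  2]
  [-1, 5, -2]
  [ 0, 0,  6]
x^2 - 12*x + 36

The characteristic polynomial is χ_A(x) = (x - 6)^3, so the eigenvalues are known. The minimal polynomial is
  m_A(x) = Π_λ (x − λ)^{k_λ}
where k_λ is the size of the *largest* Jordan block for λ (equivalently, the smallest k with (A − λI)^k v = 0 for every generalised eigenvector v of λ).

  λ = 6: largest Jordan block has size 2, contributing (x − 6)^2

So m_A(x) = (x - 6)^2 = x^2 - 12*x + 36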